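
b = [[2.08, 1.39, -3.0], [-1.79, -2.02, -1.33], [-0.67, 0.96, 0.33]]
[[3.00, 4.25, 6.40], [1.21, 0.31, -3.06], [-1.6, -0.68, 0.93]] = b@[[0.83, 0.55, 0.54], [-0.81, 0.03, 1.68], [-0.80, -1.02, -0.98]]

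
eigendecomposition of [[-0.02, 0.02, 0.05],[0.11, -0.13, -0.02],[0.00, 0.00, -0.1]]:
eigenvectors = [[0.76, -0.16, -0.13],[0.65, 0.99, -0.83],[0.00, 0.00, 0.54]]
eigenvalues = [-0.0, -0.15, -0.1]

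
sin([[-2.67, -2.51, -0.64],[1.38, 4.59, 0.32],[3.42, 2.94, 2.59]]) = [[-1.08, 0.08, -0.19], [-0.05, -0.81, -0.13], [1.04, -1.09, 0.91]]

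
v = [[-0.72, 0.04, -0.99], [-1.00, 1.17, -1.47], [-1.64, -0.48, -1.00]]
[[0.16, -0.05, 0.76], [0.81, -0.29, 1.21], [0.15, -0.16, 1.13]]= v@[[-0.29, 0.24, -0.45],[0.53, -0.21, 0.10],[0.07, -0.13, -0.44]]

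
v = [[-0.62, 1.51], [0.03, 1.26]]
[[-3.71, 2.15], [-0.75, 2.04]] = v @ [[4.28, 0.45], [-0.70, 1.61]]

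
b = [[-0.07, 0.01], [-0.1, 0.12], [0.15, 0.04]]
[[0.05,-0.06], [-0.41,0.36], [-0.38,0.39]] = b @ [[-1.36, 1.46],[-4.52, 4.19]]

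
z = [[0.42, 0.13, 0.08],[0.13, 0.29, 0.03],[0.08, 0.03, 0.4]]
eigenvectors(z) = [[-0.75, -0.55, -0.37], [-0.44, 0.83, -0.34], [-0.49, 0.1, 0.86]]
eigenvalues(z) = [0.55, 0.21, 0.35]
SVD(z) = [[-0.75, 0.37, 0.55], [-0.44, 0.34, -0.83], [-0.49, -0.86, -0.1]] @ diag([0.5480613474959358, 0.35391188855929306, 0.20802676394477101]) @ [[-0.75, -0.44, -0.49], [0.37, 0.34, -0.86], [0.55, -0.83, -0.10]]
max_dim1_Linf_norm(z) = 0.42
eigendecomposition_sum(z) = [[0.31, 0.18, 0.20],  [0.18, 0.1, 0.12],  [0.2, 0.12, 0.13]] + [[0.06, -0.09, -0.01], [-0.09, 0.14, 0.02], [-0.01, 0.02, 0.0]] + [[0.05, 0.04, -0.11], [0.04, 0.04, -0.11], [-0.11, -0.11, 0.26]]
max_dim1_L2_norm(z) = 0.45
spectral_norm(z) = 0.55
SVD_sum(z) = [[0.31, 0.18, 0.20], [0.18, 0.1, 0.12], [0.20, 0.12, 0.13]] + [[0.05, 0.04, -0.11], [0.04, 0.04, -0.11], [-0.11, -0.11, 0.26]] + [[0.06, -0.09, -0.01], [-0.09, 0.14, 0.02], [-0.01, 0.02, 0.0]]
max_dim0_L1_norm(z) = 0.63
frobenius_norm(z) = 0.68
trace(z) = 1.11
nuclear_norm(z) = 1.11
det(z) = 0.04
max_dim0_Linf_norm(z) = 0.42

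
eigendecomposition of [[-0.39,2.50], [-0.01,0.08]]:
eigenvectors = [[-1.0, -0.99], [-0.02, -0.16]]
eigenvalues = [-0.33, 0.02]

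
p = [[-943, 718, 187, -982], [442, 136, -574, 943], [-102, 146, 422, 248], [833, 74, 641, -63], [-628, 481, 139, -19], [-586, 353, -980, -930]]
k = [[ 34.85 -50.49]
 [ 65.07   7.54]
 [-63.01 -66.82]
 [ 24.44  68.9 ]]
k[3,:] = [24.44, 68.9]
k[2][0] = -63.01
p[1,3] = 943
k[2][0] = -63.01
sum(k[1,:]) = 72.61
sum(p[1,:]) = 947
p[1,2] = -574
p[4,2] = 139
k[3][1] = 68.9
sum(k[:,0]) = 61.349999999999994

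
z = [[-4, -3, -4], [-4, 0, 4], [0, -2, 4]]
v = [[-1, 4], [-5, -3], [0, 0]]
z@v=[[19, -7], [4, -16], [10, 6]]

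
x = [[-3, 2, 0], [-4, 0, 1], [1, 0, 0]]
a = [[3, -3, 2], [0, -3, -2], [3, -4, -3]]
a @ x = [[5, 6, -3], [10, 0, -3], [4, 6, -4]]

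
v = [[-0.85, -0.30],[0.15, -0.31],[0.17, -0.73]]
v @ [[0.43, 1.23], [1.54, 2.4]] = [[-0.83, -1.77], [-0.41, -0.56], [-1.05, -1.54]]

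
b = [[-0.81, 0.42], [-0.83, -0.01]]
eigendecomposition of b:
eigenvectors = [[(-0.39+0.43j), (-0.39-0.43j)], [-0.81+0.00j, -0.81-0.00j]]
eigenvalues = [(-0.41+0.43j), (-0.41-0.43j)]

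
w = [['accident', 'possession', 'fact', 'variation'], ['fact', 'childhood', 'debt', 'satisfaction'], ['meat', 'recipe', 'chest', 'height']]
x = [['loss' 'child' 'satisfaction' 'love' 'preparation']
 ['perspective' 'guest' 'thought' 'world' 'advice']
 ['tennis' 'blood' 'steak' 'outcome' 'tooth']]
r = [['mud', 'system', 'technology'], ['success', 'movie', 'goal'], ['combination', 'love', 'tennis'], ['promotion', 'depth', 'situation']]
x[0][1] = 'child'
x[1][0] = 'perspective'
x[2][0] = 'tennis'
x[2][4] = 'tooth'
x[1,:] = ['perspective', 'guest', 'thought', 'world', 'advice']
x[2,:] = ['tennis', 'blood', 'steak', 'outcome', 'tooth']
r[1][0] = 'success'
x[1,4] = 'advice'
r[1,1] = 'movie'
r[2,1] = 'love'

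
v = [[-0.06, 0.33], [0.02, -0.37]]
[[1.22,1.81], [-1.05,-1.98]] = v@[[-6.82, -1.26], [2.47, 5.27]]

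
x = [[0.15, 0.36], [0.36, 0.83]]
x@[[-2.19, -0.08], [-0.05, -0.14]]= [[-0.35, -0.06], [-0.83, -0.15]]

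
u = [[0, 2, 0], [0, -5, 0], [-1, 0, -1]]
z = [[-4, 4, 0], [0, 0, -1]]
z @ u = [[0, -28, 0], [1, 0, 1]]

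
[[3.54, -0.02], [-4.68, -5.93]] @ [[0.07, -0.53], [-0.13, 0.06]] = [[0.25, -1.88],[0.44, 2.12]]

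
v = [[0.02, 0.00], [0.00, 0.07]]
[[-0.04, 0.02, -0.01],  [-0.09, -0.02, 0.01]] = v@[[-1.80, 0.81, -0.36], [-1.22, -0.23, 0.09]]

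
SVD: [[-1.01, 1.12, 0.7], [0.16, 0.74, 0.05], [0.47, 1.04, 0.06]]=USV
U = [[-0.84, 0.54, 0.08], [-0.33, -0.39, -0.86], [-0.43, -0.75, 0.51]]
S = [1.85, 1.11, 0.05]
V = [[0.32, -0.88, -0.34], [-0.86, -0.42, 0.28], [0.39, -0.2, 0.90]]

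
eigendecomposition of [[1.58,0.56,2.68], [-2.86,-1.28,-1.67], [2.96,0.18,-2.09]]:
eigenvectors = [[-0.66, 0.46, -0.11], [0.65, -0.07, 0.99], [-0.39, -0.88, -0.11]]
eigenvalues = [2.61, -3.62, -0.78]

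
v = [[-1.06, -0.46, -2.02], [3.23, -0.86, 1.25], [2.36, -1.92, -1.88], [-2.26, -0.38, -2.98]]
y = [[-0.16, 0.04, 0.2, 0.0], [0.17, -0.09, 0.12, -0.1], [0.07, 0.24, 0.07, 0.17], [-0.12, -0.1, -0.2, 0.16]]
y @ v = [[0.77, -0.34, -0.0], [0.04, -0.19, -0.38], [0.48, -0.44, -0.48], [-1.03, 0.46, 0.02]]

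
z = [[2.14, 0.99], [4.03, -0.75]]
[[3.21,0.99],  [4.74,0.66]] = z @ [[1.27, 0.25], [0.50, 0.46]]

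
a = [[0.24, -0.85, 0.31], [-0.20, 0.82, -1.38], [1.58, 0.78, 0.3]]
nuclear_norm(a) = 4.10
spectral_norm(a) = 1.79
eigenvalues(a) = [(1.49+0j), (-0.06+1.06j), (-0.06-1.06j)]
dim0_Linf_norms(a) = [1.58, 0.85, 1.38]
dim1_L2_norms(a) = [0.94, 1.62, 1.79]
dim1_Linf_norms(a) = [0.85, 1.38, 1.58]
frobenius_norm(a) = 2.59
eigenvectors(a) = [[-0.59+0.00j, (-0.34+0.2j), (-0.34-0.2j)], [(0.76+0j), 0.38+0.50j, 0.38-0.50j], [(-0.28+0j), (0.67+0j), 0.67-0.00j]]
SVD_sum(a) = [[-0.35, -0.42, 0.18], [0.55, 0.66, -0.28], [0.88, 1.05, -0.44]] + [[0.38, -0.14, 0.42], [-0.86, 0.31, -0.96], [0.69, -0.25, 0.77]] + [[0.21, -0.3, -0.29],[0.11, -0.15, -0.14],[0.02, -0.02, -0.02]]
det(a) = 1.67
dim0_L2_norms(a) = [1.61, 1.42, 1.45]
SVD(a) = [[-0.32, -0.32, -0.89], [0.50, 0.74, -0.45], [0.80, -0.59, -0.07]] @ diag([1.7926849068032569, 1.7897643720601064, 0.5204078375890294]) @ [[0.61, 0.73, -0.31], [-0.65, 0.23, -0.72], [-0.46, 0.64, 0.62]]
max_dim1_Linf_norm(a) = 1.58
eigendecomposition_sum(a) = [[(0.79+0j),-0.32+0.00j,0.58+0.00j], [-1.02+0.00j,0.42-0.00j,-0.75+0.00j], [0.38+0.00j,(-0.16+0j),(0.28+0j)]] + [[-0.27+0.23j,(-0.26+0.1j),(-0.14-0.22j)], [(0.41+0.39j),0.20+0.39j,(-0.31+0.25j)], [0.60-0.10j,0.47+0.08j,(0.01+0.43j)]] + [[-0.27-0.23j, (-0.26-0.1j), (-0.14+0.22j)], [(0.41-0.39j), 0.20-0.39j, (-0.31-0.25j)], [0.60+0.10j, (0.47-0.08j), 0.01-0.43j]]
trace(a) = 1.36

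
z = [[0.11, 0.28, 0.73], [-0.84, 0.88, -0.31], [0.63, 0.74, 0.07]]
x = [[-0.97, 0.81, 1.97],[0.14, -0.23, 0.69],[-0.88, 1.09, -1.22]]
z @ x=[[-0.71, 0.82, -0.48], [1.21, -1.22, -0.67], [-0.57, 0.42, 1.67]]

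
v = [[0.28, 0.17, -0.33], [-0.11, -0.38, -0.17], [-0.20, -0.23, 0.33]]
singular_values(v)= [0.66, 0.41, 0.06]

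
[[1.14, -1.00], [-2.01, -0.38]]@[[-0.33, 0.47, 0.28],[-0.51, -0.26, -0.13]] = [[0.13, 0.8, 0.45], [0.86, -0.85, -0.51]]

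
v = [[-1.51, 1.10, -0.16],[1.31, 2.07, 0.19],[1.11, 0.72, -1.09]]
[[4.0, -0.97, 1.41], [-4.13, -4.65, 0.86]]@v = [[-5.75, 3.41, -2.36], [1.10, -13.55, -1.16]]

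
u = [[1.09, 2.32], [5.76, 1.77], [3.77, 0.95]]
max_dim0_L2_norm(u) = 6.97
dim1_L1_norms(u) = [3.41, 7.53, 4.72]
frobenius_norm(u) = 7.62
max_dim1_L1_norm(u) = 7.53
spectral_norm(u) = 7.38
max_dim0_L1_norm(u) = 10.62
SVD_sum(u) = [[1.71, 0.62],[5.66, 2.05],[3.64, 1.32]] + [[-0.62,1.7], [0.10,-0.28], [0.13,-0.37]]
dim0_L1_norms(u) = [10.62, 5.04]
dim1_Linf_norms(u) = [2.32, 5.76, 3.77]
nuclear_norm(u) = 9.26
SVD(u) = [[-0.25, 0.97],[-0.82, -0.16],[-0.52, -0.21]] @ diag([7.3809761009841, 1.8755244057866995]) @ [[-0.94, -0.34], [-0.34, 0.94]]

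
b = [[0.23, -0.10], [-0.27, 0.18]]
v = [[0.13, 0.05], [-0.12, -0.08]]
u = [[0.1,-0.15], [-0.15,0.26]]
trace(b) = 0.41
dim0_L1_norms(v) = [0.25, 0.13]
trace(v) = 0.05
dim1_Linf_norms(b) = [0.23, 0.27]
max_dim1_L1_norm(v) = 0.2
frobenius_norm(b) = 0.41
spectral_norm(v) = 0.20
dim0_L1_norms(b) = [0.5, 0.28]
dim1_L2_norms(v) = [0.14, 0.14]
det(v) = -0.00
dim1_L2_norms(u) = [0.18, 0.3]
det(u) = 0.00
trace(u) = 0.36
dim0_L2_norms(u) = [0.18, 0.3]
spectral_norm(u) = 0.35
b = u + v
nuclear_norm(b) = 0.44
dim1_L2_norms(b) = [0.25, 0.32]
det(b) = 0.01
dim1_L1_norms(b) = [0.33, 0.45]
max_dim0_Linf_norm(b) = 0.27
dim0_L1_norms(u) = [0.25, 0.41]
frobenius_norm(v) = 0.20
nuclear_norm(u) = 0.36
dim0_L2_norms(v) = [0.18, 0.09]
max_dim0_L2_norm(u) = 0.3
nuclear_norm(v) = 0.22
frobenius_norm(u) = 0.35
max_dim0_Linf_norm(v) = 0.13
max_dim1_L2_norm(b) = 0.32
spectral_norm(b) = 0.41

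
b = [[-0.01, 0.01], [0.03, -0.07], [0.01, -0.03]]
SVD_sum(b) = [[-0.01, 0.01], [0.03, -0.07], [0.01, -0.03]] + [[-0.0, -0.0],  [0.00, 0.00],  [-0.00, -0.00]]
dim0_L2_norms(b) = [0.03, 0.08]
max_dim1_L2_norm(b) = 0.08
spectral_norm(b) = 0.08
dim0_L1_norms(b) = [0.05, 0.11]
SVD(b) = [[-0.16, -0.90], [0.91, 0.03], [0.38, -0.44]] @ diag([0.08345983878628507, 0.005869864544204468]) @ [[0.39, -0.92], [0.92, 0.39]]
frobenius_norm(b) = 0.08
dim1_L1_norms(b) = [0.02, 0.1, 0.04]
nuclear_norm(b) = 0.09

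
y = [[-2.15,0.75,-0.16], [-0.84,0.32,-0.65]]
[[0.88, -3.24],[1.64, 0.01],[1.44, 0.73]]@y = [[0.83, -0.38, 1.97], [-3.53, 1.23, -0.27], [-3.71, 1.31, -0.7]]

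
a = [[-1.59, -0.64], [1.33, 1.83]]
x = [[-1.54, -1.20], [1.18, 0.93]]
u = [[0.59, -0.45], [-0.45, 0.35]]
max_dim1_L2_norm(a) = 2.26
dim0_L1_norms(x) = [2.72, 2.13]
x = u @ a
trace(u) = 0.94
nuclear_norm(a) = 3.49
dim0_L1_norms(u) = [1.04, 0.8]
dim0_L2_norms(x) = [1.94, 1.52]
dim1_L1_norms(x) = [2.74, 2.11]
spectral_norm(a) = 2.74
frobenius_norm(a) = 2.84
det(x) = -0.02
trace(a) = 0.24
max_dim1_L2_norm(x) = 1.95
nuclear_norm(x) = 2.47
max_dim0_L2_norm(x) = 1.94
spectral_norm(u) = 0.94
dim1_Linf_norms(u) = [0.59, 0.45]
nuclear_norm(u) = 0.94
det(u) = 0.00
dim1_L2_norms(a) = [1.71, 2.26]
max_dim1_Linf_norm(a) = 1.83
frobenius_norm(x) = 2.46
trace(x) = -0.61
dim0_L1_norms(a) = [2.92, 2.47]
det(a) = -2.06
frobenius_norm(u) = 0.94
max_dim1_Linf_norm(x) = 1.54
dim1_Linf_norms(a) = [1.59, 1.83]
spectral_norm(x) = 2.46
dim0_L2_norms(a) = [2.07, 1.94]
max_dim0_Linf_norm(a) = 1.83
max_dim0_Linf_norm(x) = 1.54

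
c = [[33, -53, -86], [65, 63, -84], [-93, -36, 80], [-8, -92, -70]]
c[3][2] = -70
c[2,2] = 80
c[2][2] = 80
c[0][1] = -53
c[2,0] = -93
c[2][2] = 80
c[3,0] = -8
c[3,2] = -70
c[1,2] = -84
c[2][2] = 80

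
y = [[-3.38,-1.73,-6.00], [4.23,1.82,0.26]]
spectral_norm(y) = 7.73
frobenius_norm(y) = 8.47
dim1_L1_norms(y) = [11.11, 6.31]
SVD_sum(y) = [[-4.40, -2.11, -4.93], [2.17, 1.04, 2.43]] + [[1.02, 0.38, -1.07], [2.06, 0.78, -2.17]]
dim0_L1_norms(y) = [7.61, 3.55, 6.26]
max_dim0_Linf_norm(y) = 6.0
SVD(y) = [[-0.9,0.44], [0.44,0.90]] @ diag([7.732694786078696, 3.449004399149313]) @ [[0.63,  0.3,  0.71], [0.67,  0.25,  -0.70]]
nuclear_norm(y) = 11.18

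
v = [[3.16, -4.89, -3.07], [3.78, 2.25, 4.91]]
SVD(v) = [[-0.71, 0.71], [0.71, 0.71]] @ diag([7.584349976770501, 5.409180661603131]) @ [[0.06,0.67,0.74], [0.91,-0.35,0.24]]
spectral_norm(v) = 7.58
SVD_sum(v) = [[-0.32, -3.56, -3.98], [0.32, 3.58, 4.00]] + [[3.48, -1.33, 0.91], [3.46, -1.33, 0.91]]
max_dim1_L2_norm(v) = 6.59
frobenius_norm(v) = 9.32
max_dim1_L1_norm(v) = 11.12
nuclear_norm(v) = 12.99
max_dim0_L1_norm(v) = 7.98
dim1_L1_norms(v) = [11.12, 10.94]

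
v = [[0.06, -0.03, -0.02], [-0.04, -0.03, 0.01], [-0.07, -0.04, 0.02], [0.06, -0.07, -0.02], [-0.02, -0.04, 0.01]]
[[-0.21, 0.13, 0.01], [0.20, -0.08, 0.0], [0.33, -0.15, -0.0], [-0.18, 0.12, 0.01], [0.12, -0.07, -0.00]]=v @ [[-4.46, 0.78, -0.41], [-0.97, 0.20, -0.08], [-1.22, -4.38, -1.60]]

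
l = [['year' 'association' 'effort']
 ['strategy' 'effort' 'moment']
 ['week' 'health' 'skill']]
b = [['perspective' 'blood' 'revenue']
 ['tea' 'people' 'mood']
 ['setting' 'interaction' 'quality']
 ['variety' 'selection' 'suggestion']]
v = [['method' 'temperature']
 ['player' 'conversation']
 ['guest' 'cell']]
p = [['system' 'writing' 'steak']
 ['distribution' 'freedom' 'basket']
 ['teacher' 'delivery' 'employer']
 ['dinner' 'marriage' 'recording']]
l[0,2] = 'effort'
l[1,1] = 'effort'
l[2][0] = 'week'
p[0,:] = ['system', 'writing', 'steak']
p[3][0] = 'dinner'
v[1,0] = 'player'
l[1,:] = ['strategy', 'effort', 'moment']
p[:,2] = ['steak', 'basket', 'employer', 'recording']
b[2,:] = ['setting', 'interaction', 'quality']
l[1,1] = 'effort'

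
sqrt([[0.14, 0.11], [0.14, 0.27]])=[[0.34, 0.13],[0.17, 0.5]]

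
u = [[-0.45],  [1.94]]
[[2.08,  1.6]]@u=[[2.17]]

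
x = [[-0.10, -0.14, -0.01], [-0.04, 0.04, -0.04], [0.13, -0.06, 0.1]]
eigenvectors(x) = [[-0.18, 0.86, -0.50],[0.39, 0.09, 0.29],[-0.90, -0.51, 0.81]]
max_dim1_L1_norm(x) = 0.29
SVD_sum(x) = [[-0.09, -0.01, -0.05], [-0.04, -0.0, -0.03], [0.14, 0.01, 0.08]] + [[-0.01, -0.13, 0.04], [0.0, 0.04, -0.01], [-0.01, -0.07, 0.02]] + [[0.0, -0.0, -0.00], [0.00, -0.00, -0.0], [0.0, -0.00, -0.0]]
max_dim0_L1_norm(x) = 0.27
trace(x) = 0.04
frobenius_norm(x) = 0.25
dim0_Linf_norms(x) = [0.13, 0.14, 0.1]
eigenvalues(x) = [0.15, -0.11, -0.0]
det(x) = 0.00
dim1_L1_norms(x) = [0.25, 0.12, 0.29]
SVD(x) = [[-0.52,0.85,0.11], [-0.27,-0.28,0.92], [0.81,0.45,0.37]] @ diag([0.19460151771910061, 0.1647087970495283, 0.001123154450593912]) @ [[0.86, 0.07, 0.5], [-0.09, -0.95, 0.29], [0.49, -0.3, -0.82]]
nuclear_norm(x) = 0.36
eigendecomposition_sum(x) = [[0.01, -0.03, 0.02], [-0.03, 0.05, -0.04], [0.06, -0.13, 0.08]] + [[-0.11, -0.12, -0.03], [-0.01, -0.01, -0.0], [0.07, 0.07, 0.02]] + [[0.00,0.00,0.00], [-0.0,-0.0,-0.00], [-0.0,-0.0,-0.00]]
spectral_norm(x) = 0.19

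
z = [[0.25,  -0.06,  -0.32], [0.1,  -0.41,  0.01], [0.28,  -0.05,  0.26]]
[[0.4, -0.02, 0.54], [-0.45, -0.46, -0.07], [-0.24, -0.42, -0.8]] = z@[[0.42,-0.72,-0.75], [1.18,0.92,-0.06], [-1.14,-0.68,-2.27]]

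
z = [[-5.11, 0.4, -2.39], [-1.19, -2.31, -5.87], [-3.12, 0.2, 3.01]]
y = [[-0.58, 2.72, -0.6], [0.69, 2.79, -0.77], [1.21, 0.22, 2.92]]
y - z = [[4.53, 2.32, 1.79], [1.88, 5.10, 5.10], [4.33, 0.02, -0.09]]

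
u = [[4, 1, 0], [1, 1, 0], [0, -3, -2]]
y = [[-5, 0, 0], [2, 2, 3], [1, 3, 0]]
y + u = [[-1, 1, 0], [3, 3, 3], [1, 0, -2]]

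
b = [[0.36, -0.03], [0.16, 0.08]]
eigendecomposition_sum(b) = [[0.37,  -0.04], [0.22,  -0.03]] + [[-0.01, 0.01], [-0.06, 0.11]]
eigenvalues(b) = [0.34, 0.1]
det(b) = 0.03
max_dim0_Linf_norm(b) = 0.36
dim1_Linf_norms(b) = [0.36, 0.16]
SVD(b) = [[-0.91, -0.41], [-0.41, 0.91]] @ diag([0.3939886297307664, 0.08528164892210387]) @ [[-1.00, -0.01], [-0.01, 1.00]]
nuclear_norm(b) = 0.48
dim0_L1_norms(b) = [0.52, 0.11]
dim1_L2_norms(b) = [0.36, 0.18]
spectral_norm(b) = 0.39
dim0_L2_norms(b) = [0.39, 0.09]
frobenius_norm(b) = 0.40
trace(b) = 0.44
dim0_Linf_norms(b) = [0.36, 0.08]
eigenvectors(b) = [[0.85,0.11], [0.52,0.99]]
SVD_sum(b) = [[0.36, 0.00], [0.16, 0.0]] + [[0.00, -0.03],[-0.0, 0.08]]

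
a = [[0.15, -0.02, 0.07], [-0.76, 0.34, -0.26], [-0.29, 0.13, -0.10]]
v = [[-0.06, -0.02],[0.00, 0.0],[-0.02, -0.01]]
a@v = [[-0.01, -0.0],[0.05, 0.02],[0.02, 0.01]]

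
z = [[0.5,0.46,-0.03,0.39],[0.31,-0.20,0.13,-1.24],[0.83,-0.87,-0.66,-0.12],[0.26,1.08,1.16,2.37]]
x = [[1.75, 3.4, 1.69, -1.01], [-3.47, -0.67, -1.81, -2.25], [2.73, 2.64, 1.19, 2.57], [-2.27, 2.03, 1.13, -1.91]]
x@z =[[3.07, -2.44, -1.90, -6.13], [-4.03, -2.32, -1.4, -5.64], [3.84, 2.47, 2.46, 3.74], [-0.06, -4.5, -2.63, -8.06]]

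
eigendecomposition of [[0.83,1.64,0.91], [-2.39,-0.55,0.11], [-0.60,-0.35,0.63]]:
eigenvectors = [[-0.20-0.62j,  (-0.2+0.62j),  (0.28+0j)], [(0.74+0j),  0.74-0.00j,  -0.49+0.00j], [0.19+0.02j,  0.19-0.02j,  0.82+0.00j]]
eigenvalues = [(0.14+2.01j), (0.14-2.01j), (0.63+0j)]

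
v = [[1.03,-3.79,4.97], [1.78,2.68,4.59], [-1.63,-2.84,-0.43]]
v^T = [[1.03, 1.78, -1.63],[-3.79, 2.68, -2.84],[4.97, 4.59, -0.43]]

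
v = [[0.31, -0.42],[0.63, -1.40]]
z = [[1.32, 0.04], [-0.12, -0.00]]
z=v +[[1.01, 0.46], [-0.75, 1.4]]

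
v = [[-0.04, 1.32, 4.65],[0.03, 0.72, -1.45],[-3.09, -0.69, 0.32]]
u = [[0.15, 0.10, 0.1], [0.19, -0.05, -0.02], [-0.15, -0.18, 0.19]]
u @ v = [[-0.31, 0.20, 0.58], [0.05, 0.23, 0.95], [-0.59, -0.46, -0.38]]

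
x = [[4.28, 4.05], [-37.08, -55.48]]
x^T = [[4.28, -37.08], [4.05, -55.48]]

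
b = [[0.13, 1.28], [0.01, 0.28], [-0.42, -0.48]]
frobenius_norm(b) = 1.46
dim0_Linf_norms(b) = [0.42, 1.28]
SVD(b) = [[-0.90, -0.37], [-0.19, -0.13], [0.39, -0.92]] @ diag([1.4221022144006001, 0.3438390492612924]) @ [[-0.2, -0.98], [0.98, -0.2]]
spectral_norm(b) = 1.42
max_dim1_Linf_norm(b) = 1.28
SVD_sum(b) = [[0.25, 1.25], [0.05, 0.27], [-0.11, -0.54]] + [[-0.12, 0.03], [-0.04, 0.01], [-0.31, 0.06]]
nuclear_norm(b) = 1.77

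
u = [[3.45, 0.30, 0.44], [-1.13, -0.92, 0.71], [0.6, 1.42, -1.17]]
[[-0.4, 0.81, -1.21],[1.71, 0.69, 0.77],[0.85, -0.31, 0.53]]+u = [[3.05, 1.11, -0.77], [0.58, -0.23, 1.48], [1.45, 1.11, -0.64]]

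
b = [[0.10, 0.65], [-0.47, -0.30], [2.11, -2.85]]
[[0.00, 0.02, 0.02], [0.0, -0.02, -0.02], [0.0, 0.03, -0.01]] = b @ [[-0.0, 0.04, 0.02], [-0.00, 0.02, 0.02]]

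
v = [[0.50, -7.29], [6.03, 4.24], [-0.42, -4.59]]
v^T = [[0.5,6.03,-0.42],[-7.29,4.24,-4.59]]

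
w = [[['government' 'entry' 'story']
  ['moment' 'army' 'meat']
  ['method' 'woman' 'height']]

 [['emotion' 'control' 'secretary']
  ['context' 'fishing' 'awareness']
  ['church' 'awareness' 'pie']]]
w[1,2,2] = 'pie'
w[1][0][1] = 'control'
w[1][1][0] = 'context'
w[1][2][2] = 'pie'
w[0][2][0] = 'method'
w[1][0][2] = 'secretary'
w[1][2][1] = 'awareness'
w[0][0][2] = 'story'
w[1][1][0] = 'context'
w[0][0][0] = 'government'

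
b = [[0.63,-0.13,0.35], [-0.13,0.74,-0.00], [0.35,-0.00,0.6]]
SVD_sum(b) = [[0.50, -0.25, 0.43], [-0.25, 0.12, -0.22], [0.43, -0.22, 0.38]] + [[0.01, 0.09, 0.04], [0.09, 0.61, 0.25], [0.04, 0.25, 0.10]] + [[0.12, 0.03, -0.12], [0.03, 0.01, -0.03], [-0.12, -0.03, 0.12]]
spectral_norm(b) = 1.00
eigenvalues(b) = [0.25, 1.0, 0.72]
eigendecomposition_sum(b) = [[0.12, 0.03, -0.12], [0.03, 0.01, -0.03], [-0.12, -0.03, 0.12]] + [[0.50, -0.25, 0.43],[-0.25, 0.12, -0.22],[0.43, -0.22, 0.38]] + [[0.01, 0.09, 0.04], [0.09, 0.61, 0.25], [0.04, 0.25, 0.10]]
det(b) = 0.18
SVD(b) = [[-0.7, 0.13, 0.70],[0.35, 0.92, 0.18],[-0.62, 0.37, -0.69]] @ diag([1.0006207036858332, 0.721554691266016, 0.24782460504815046]) @ [[-0.70, 0.35, -0.62], [0.13, 0.92, 0.37], [0.70, 0.18, -0.69]]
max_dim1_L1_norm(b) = 1.11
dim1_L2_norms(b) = [0.73, 0.75, 0.69]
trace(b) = 1.97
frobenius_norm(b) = 1.26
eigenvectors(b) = [[-0.70, -0.7, 0.13], [-0.18, 0.35, 0.92], [0.69, -0.62, 0.37]]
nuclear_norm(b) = 1.97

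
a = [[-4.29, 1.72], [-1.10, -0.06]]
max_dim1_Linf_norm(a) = 4.29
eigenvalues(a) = [-3.78, -0.57]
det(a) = 2.15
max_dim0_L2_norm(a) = 4.43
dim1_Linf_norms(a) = [4.29, 1.1]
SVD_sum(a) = [[-4.32, 1.63], [-0.94, 0.36]] + [[0.03, 0.09], [-0.16, -0.42]]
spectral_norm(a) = 4.73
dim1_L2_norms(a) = [4.62, 1.1]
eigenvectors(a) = [[-0.96,-0.42],[-0.28,-0.91]]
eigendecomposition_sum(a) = [[-4.38, 2.02], [-1.29, 0.60]] + [[0.09, -0.30], [0.19, -0.66]]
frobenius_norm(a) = 4.75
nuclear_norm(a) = 5.18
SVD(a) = [[-0.98, -0.21], [-0.21, 0.98]] @ diag([4.72964829770533, 0.4544523957611857]) @ [[0.94, -0.35], [-0.35, -0.94]]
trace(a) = -4.35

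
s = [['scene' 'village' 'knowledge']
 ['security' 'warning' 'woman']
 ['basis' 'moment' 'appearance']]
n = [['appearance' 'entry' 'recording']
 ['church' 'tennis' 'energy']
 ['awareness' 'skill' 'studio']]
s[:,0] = ['scene', 'security', 'basis']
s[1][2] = 'woman'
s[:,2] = ['knowledge', 'woman', 'appearance']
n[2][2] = 'studio'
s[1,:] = ['security', 'warning', 'woman']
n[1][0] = 'church'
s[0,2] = 'knowledge'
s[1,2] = 'woman'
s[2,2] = 'appearance'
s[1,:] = ['security', 'warning', 'woman']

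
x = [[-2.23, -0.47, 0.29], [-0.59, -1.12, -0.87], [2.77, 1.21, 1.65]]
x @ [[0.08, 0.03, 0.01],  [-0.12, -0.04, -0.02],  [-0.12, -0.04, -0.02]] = [[-0.16, -0.06, -0.02], [0.19, 0.06, 0.03], [-0.12, -0.03, -0.03]]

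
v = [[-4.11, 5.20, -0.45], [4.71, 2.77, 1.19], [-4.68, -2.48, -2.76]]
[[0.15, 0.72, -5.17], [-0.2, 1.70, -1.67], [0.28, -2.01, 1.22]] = v @ [[-0.03, 0.14, 0.13],[0.0, 0.27, -0.88],[-0.05, 0.25, 0.13]]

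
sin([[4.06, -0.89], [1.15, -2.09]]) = [[-0.67,  -0.04], [0.05,  -0.95]]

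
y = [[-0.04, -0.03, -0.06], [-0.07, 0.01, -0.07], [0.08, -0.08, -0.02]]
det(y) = 0.000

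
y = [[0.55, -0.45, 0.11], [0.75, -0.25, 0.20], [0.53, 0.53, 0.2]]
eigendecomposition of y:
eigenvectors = [[(-0.12+0.21j), -0.12-0.21j, -0.29+0.00j], [(0.26+0.18j), (0.26-0.18j), -0.17+0.00j], [(0.92+0j), 0.92-0.00j, 0.94+0.00j]]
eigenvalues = [(0.28+0.23j), (0.28-0.23j), (-0.06+0j)]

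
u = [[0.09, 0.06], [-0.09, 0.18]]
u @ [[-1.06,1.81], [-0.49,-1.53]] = [[-0.12, 0.07], [0.01, -0.44]]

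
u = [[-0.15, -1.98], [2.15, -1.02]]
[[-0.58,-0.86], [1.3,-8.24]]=u@[[0.72, -3.5], [0.24, 0.70]]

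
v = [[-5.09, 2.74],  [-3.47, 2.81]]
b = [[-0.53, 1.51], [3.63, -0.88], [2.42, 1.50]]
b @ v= [[-2.54, 2.79],[-15.42, 7.47],[-17.52, 10.85]]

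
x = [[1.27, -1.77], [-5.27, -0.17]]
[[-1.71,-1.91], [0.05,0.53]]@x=[[7.89, 3.35], [-2.73, -0.18]]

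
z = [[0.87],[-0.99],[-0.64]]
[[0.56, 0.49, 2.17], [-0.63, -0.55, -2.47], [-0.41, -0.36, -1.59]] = z @ [[0.64, 0.56, 2.49]]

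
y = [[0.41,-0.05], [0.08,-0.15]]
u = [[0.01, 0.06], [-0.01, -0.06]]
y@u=[[0.0, 0.03], [0.00, 0.01]]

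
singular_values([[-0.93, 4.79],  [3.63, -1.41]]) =[5.52, 2.91]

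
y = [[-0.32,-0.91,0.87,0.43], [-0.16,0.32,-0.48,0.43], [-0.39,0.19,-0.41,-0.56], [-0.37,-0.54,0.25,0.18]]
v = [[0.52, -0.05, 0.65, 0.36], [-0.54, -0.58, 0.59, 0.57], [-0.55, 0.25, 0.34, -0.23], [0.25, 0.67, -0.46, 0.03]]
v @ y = [[-0.55, -0.56, 0.30, -0.10], [-0.18, 0.11, -0.29, -0.71], [0.09, 0.77, -0.8, -0.36], [-0.02, -0.12, 0.09, 0.66]]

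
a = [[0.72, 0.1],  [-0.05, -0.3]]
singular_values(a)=[0.73, 0.29]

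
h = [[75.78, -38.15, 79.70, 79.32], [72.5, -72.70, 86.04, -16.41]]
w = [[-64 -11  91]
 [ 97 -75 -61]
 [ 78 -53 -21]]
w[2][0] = 78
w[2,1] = -53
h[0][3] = 79.32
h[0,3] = 79.32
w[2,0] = 78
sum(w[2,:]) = 4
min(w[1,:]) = -75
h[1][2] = 86.04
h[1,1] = -72.7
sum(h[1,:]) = 69.43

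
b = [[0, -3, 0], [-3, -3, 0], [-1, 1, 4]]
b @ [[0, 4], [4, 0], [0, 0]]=[[-12, 0], [-12, -12], [4, -4]]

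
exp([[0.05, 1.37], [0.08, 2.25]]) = [[1.19, 5.34], [0.31, 9.77]]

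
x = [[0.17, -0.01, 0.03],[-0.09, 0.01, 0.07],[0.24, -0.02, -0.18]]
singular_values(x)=[0.35, 0.12, 0.0]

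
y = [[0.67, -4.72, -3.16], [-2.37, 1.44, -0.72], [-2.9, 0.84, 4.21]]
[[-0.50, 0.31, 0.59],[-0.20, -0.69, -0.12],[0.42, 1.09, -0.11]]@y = [[-2.78,  3.3,  3.84], [1.85,  -0.15,  0.62], [-1.98,  -0.51,  -2.58]]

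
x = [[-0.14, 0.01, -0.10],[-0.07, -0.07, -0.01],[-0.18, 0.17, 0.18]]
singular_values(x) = [0.31, 0.18, 0.07]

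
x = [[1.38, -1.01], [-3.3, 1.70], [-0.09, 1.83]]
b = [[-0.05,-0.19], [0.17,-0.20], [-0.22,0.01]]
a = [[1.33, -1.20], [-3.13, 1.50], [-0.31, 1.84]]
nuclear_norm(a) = 5.54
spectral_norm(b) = 0.32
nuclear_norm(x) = 5.74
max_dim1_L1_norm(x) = 5.0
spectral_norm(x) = 4.21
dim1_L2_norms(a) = [1.79, 3.47, 1.87]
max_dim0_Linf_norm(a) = 3.13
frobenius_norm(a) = 4.33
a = b + x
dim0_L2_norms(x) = [3.58, 2.69]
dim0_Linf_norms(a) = [3.13, 1.84]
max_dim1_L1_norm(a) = 4.63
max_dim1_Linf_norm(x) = 3.3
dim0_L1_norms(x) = [4.77, 4.54]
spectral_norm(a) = 4.07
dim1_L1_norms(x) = [2.39, 5.0, 1.92]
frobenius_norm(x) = 4.48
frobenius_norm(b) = 0.39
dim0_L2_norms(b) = [0.28, 0.28]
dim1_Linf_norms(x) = [1.38, 3.3, 1.83]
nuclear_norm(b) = 0.55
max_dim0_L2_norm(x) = 3.58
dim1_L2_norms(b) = [0.2, 0.26, 0.22]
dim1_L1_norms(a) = [2.53, 4.63, 2.15]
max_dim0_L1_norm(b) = 0.44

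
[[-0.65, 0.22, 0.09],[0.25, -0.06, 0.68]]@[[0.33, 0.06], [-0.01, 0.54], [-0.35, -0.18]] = [[-0.25, 0.06], [-0.15, -0.14]]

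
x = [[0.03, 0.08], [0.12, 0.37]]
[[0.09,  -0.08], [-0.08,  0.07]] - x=[[0.06, -0.16], [-0.2, -0.3]]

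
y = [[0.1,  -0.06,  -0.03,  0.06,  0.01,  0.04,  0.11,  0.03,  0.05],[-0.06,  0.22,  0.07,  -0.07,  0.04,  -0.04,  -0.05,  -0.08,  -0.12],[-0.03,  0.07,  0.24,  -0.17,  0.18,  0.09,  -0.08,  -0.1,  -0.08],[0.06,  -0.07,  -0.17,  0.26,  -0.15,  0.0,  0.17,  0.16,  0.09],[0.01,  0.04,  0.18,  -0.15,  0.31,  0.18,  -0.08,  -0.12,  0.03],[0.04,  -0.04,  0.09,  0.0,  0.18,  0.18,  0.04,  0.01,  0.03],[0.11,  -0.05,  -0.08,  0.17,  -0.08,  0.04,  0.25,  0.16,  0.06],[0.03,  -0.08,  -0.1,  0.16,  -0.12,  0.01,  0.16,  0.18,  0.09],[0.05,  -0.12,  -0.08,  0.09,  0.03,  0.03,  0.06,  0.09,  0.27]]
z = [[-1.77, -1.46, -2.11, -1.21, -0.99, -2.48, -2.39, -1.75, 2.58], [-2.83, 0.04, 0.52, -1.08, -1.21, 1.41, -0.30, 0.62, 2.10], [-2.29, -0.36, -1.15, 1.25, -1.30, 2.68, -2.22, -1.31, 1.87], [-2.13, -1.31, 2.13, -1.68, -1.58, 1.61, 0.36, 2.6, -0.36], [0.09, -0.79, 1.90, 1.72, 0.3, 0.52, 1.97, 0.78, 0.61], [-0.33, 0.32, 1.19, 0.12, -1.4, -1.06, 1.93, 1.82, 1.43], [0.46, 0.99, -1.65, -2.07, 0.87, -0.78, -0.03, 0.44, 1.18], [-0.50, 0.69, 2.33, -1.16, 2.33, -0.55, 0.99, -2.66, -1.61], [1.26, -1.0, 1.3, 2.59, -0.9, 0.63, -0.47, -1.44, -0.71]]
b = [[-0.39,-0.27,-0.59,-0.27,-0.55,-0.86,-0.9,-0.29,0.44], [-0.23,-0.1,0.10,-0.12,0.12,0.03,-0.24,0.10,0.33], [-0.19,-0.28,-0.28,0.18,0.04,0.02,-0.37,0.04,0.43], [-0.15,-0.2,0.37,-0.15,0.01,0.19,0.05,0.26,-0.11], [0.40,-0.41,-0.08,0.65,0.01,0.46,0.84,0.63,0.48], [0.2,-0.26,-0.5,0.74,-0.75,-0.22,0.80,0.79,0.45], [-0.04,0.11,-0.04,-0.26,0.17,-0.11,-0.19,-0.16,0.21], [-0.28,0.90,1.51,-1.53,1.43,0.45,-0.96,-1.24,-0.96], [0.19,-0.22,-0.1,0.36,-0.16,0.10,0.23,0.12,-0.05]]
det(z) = 1458.81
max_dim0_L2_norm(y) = 0.45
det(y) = -0.00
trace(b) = -2.61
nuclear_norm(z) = 33.39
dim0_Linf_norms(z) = [2.83, 1.46, 2.33, 2.59, 2.33, 2.68, 2.39, 2.66, 2.58]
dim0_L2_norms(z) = [4.81, 2.68, 5.04, 4.73, 3.96, 4.54, 4.43, 5.02, 4.65]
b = z @ y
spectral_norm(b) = 3.94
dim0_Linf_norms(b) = [0.4, 0.9, 1.51, 1.53, 1.43, 0.86, 0.96, 1.24, 0.96]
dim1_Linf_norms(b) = [0.9, 0.33, 0.43, 0.37, 0.84, 0.8, 0.26, 1.53, 0.36]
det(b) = -0.00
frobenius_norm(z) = 13.45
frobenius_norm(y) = 1.07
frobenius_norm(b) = 4.57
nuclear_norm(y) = 2.02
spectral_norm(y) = 0.90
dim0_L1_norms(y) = [0.49, 0.75, 1.04, 1.13, 1.1, 0.61, 1.0, 0.93, 0.82]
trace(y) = 2.01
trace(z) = -8.72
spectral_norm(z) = 7.66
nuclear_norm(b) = 8.19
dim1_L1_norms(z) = [16.74, 10.11, 14.43, 13.76, 8.68, 9.6, 8.47, 12.82, 10.3]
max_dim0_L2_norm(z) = 5.04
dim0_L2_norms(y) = [0.19, 0.3, 0.39, 0.44, 0.45, 0.28, 0.39, 0.35, 0.34]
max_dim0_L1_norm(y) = 1.13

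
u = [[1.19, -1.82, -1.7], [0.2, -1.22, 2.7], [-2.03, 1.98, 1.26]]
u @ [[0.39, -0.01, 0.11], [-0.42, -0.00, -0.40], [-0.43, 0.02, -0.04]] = [[1.96, -0.05, 0.93], [-0.57, 0.05, 0.4], [-2.17, 0.05, -1.07]]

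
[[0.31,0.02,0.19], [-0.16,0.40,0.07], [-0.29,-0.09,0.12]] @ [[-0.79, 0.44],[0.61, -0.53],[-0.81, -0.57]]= [[-0.39, 0.02],[0.31, -0.32],[0.08, -0.15]]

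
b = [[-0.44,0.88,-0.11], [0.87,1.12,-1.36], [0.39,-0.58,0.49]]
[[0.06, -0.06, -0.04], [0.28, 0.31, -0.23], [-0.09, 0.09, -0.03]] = b@[[0.03, 0.30, -0.2], [0.07, 0.08, -0.16], [-0.13, 0.03, -0.09]]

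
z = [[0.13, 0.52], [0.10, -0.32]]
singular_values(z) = [0.61, 0.15]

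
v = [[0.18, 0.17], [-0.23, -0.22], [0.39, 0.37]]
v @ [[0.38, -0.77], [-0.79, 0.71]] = [[-0.07, -0.02], [0.09, 0.02], [-0.14, -0.04]]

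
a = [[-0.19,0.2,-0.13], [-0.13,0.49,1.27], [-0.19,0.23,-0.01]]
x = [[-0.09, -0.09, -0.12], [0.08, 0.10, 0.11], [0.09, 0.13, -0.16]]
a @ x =[[0.02,0.02,0.07], [0.17,0.23,-0.13], [0.03,0.04,0.05]]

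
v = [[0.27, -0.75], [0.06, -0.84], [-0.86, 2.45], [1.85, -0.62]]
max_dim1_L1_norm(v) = 3.31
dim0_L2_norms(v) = [2.06, 2.77]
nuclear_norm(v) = 4.57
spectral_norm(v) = 3.14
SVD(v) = [[-0.25, -0.12], [-0.24, -0.28], [0.81, 0.4], [-0.48, 0.87]] @ diag([3.1380896973427106, 1.430382134756841]) @ [[-0.53, 0.85], [0.85, 0.53]]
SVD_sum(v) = [[0.41, -0.66], [0.39, -0.63], [-1.34, 2.15], [0.8, -1.28]] + [[-0.14, -0.09], [-0.33, -0.21], [0.48, 0.30], [1.05, 0.66]]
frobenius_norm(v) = 3.45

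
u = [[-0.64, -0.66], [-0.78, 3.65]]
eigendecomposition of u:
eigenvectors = [[-0.98, 0.15], [-0.17, -0.99]]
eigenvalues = [-0.76, 3.77]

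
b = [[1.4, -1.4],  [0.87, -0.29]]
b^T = [[1.4, 0.87], [-1.4, -0.29]]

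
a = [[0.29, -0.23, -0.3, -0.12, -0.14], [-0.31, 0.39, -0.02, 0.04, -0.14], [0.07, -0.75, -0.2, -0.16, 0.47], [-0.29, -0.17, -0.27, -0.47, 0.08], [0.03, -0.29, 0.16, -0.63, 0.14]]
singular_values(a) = [1.21, 0.69, 0.45, 0.44, 0.0]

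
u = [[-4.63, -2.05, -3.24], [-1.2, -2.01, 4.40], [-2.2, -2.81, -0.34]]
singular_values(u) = [6.72, 5.25, 1.03]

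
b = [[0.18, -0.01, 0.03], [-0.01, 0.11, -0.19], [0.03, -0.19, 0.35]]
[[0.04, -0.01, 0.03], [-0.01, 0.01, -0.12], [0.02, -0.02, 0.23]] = b @ [[0.22,-0.03,0.03], [-0.03,0.32,0.11], [0.03,0.11,0.72]]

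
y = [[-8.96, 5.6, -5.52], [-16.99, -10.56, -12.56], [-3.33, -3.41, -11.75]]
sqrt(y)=[[0.23-0.99j, 2.40-0.04j, -3.25-1.67j],[(-5.37+3.87j), (0.12+0.16j), (-2.06+6.57j)],[-0.01+2.79j, (-1.42+0.11j), (1.96+4.74j)]]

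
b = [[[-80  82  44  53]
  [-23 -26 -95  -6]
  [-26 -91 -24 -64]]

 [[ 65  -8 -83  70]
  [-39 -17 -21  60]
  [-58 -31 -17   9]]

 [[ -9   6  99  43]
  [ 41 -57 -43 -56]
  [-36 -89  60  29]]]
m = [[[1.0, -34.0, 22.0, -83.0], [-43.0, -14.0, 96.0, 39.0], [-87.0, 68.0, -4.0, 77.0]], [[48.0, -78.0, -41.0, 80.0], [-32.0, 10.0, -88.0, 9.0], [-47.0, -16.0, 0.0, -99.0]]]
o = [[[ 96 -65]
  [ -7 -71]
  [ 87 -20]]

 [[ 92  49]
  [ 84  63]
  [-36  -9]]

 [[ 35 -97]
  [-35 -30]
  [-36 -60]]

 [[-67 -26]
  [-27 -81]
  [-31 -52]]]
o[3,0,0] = -67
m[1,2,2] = 0.0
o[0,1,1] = -71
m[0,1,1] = -14.0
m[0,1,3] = 39.0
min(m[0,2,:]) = -87.0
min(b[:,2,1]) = -91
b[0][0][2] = 44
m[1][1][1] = 10.0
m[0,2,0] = -87.0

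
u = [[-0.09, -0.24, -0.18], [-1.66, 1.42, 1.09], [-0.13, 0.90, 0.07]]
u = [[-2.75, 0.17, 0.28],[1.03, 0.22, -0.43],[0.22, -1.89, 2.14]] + [[2.66, -0.41, -0.46], [-2.69, 1.20, 1.52], [-0.35, 2.79, -2.07]]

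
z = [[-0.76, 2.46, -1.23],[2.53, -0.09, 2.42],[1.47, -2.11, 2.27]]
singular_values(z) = [5.18, 2.29, 0.23]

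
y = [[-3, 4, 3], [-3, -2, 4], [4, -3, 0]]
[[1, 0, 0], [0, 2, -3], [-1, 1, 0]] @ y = [[-3, 4, 3], [-18, 5, 8], [0, -6, 1]]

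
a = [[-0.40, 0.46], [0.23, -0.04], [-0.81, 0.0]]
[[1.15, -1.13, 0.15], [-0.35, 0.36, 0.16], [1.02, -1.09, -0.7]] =a@[[-1.26, 1.35, 0.87], [1.40, -1.29, 1.08]]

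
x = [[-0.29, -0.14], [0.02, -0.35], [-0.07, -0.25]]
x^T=[[-0.29,0.02,-0.07], [-0.14,-0.35,-0.25]]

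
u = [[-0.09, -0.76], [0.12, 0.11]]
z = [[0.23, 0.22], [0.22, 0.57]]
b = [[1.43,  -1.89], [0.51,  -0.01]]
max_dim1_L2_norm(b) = 2.37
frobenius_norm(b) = 2.42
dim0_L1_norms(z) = [0.45, 0.79]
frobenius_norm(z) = 0.69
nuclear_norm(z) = 0.80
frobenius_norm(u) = 0.78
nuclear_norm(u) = 0.88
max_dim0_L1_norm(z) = 0.79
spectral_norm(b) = 2.39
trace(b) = 1.42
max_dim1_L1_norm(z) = 0.79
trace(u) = 0.02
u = b @ z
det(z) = 0.08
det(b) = 0.95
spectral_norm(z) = 0.68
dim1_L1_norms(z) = [0.45, 0.79]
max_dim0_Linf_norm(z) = 0.57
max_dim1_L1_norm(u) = 0.85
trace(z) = 0.80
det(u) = 0.08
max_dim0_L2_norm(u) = 0.77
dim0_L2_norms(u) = [0.15, 0.77]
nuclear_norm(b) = 2.79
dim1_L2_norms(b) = [2.37, 0.51]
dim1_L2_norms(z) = [0.32, 0.61]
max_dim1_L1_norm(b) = 3.32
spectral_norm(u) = 0.78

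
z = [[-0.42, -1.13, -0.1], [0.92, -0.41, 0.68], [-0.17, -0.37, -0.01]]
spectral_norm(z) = 1.28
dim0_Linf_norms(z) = [0.92, 1.13, 0.68]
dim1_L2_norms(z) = [1.21, 1.22, 0.41]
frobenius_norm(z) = 1.76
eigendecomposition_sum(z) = [[(-0.21+0.45j), (-0.56-0.21j), (-0.04+0.33j)], [(0.46+0.21j), (-0.21+0.57j), 0.34+0.04j], [(-0.08+0.15j), -0.19-0.08j, (-0.02+0.11j)]] + [[(-0.21-0.45j), (-0.56+0.21j), (-0.04-0.33j)],[0.46-0.21j, (-0.21-0.57j), (0.34-0.04j)],[-0.08-0.15j, (-0.19+0.08j), -0.02-0.11j]] + [[(0.01+0j),  (-0+0j),  (-0.02-0j)], [-0.00-0.00j,  0.00-0.00j,  (0.01+0j)], [(-0.01-0j),  -0j,  0.03+0.00j]]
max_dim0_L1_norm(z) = 1.91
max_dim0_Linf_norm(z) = 1.13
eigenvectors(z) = [[(-0.01+0.69j),(-0.01-0.69j),(-0.54+0j)], [(0.69+0j),(0.69-0j),0.15+0.00j], [-0.02+0.23j,(-0.02-0.23j),(0.83+0j)]]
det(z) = 0.05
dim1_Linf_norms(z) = [1.13, 0.92, 0.37]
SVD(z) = [[-0.95, 0.03, -0.32], [-0.03, -1.00, 0.01], [-0.32, 0.02, 0.95]] @ diag([1.2759378974553284, 1.2152680829853757, 0.03472705450112917]) @ [[0.33,0.94,0.06], [-0.77,0.31,-0.56], [-0.55,0.14,0.83]]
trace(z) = -0.84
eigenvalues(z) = [(-0.44+1.14j), (-0.44-1.14j), (0.04+0j)]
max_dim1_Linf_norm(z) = 1.13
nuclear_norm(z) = 2.53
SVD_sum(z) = [[-0.4, -1.14, -0.07], [-0.01, -0.04, -0.0], [-0.13, -0.38, -0.02]] + [[-0.03, 0.01, -0.02], [0.93, -0.37, 0.68], [-0.02, 0.01, -0.01]] + [[0.01, -0.0, -0.01], [-0.00, 0.0, 0.00], [-0.02, 0.0, 0.03]]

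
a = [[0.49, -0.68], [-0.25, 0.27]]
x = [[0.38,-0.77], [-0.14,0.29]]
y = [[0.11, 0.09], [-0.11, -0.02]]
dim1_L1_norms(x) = [1.15, 0.43]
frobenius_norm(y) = 0.18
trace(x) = 0.67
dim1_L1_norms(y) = [0.2, 0.13]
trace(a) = 0.76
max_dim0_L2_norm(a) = 0.73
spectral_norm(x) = 0.92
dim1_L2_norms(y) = [0.14, 0.11]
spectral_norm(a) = 0.91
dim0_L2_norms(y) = [0.16, 0.09]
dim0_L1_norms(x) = [0.52, 1.06]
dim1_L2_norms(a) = [0.84, 0.37]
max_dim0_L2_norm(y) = 0.16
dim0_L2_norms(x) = [0.4, 0.82]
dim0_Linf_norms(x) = [0.38, 0.77]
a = x + y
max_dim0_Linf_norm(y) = 0.11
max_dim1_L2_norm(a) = 0.84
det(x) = 0.00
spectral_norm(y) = 0.18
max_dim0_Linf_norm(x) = 0.77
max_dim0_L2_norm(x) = 0.82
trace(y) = 0.09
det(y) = 0.01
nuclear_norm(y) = 0.22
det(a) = -0.04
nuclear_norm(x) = 0.92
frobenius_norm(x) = 0.92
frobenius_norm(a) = 0.92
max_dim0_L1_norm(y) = 0.22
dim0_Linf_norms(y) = [0.11, 0.09]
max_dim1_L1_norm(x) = 1.15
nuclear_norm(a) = 0.96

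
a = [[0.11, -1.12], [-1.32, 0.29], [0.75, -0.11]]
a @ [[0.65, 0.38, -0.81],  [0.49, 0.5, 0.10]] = [[-0.48,-0.52,-0.20], [-0.72,-0.36,1.1], [0.43,0.23,-0.62]]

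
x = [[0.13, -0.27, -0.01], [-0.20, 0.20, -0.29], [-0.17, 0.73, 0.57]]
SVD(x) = [[-0.26, 0.38, 0.89], [0.04, -0.92, 0.4], [0.97, 0.14, 0.22]] @ diag([0.9732759050326918, 0.4398088750462554, 0.001471772177404714]) @ [[-0.21, 0.80, 0.56], [0.47, -0.41, 0.78], [-0.86, -0.43, 0.29]]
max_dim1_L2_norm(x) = 0.94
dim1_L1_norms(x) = [0.41, 0.69, 1.47]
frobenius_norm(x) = 1.07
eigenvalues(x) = [(-0+0j), (0.45+0.41j), (0.45-0.41j)]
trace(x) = 0.90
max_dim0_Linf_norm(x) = 0.73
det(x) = -0.00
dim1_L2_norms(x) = [0.3, 0.41, 0.94]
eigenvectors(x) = [[(-0.86+0j), -0.13-0.20j, -0.13+0.20j], [-0.43+0.00j, (-0.17+0.43j), -0.17-0.43j], [0.29+0.00j, (0.85+0j), 0.85-0.00j]]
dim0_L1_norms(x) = [0.5, 1.2, 0.87]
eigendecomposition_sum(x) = [[-0.00-0.00j, -0.00+0.00j, -0.00+0.00j], [(-0-0j), (-0+0j), (-0+0j)], [0.00+0.00j, -0j, 0.00-0.00j]] + [[0.07-0.02j, (-0.13-0.03j), (-0-0.09j)],[-0.10-0.09j, (0.1+0.25j), (-0.14+0.11j)],[-0.09+0.23j, (0.36-0.34j), 0.28+0.17j]] + [[(0.07+0.02j), (-0.13+0.03j), -0.00+0.09j], [-0.10+0.09j, 0.10-0.25j, -0.14-0.11j], [-0.09-0.23j, 0.36+0.34j, (0.28-0.17j)]]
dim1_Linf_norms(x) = [0.27, 0.29, 0.73]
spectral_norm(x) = 0.97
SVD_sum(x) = [[0.05, -0.20, -0.14],[-0.01, 0.03, 0.02],[-0.20, 0.76, 0.52]] + [[0.08,-0.07,0.13], [-0.19,0.17,-0.31], [0.03,-0.03,0.05]] + [[-0.0, -0.0, 0.00], [-0.0, -0.0, 0.0], [-0.0, -0.00, 0.00]]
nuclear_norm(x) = 1.41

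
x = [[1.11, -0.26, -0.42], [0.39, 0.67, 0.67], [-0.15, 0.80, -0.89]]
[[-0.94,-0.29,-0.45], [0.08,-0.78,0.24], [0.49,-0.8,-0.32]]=x @ [[-0.72, -0.46, -0.23], [0.51, -0.98, 0.05], [0.03, 0.09, 0.44]]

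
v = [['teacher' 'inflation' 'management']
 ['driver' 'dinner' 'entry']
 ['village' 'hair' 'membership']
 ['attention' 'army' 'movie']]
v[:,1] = ['inflation', 'dinner', 'hair', 'army']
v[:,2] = ['management', 'entry', 'membership', 'movie']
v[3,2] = 'movie'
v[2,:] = ['village', 'hair', 'membership']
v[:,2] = ['management', 'entry', 'membership', 'movie']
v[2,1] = 'hair'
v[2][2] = 'membership'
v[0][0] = 'teacher'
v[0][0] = 'teacher'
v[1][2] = 'entry'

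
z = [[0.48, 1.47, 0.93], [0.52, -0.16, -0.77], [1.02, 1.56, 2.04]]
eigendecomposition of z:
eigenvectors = [[-0.76, 0.32, 0.0], [0.65, -0.25, -0.53], [-0.09, 0.91, 0.85]]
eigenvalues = [-0.67, 1.97, 1.06]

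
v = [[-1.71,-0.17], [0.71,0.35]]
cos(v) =[[-0.11, -0.09], [0.38, 0.99]]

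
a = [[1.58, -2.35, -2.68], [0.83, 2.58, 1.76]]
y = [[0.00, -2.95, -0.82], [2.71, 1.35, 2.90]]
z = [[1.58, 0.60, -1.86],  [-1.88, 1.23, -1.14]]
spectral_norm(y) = 4.59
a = y + z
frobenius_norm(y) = 5.19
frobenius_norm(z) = 3.56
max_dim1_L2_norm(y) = 4.19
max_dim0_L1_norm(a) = 4.93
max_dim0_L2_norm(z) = 2.46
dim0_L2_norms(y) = [2.71, 3.24, 3.01]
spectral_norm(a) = 4.75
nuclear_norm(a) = 6.50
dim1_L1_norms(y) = [3.77, 6.96]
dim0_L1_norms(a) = [2.41, 4.93, 4.44]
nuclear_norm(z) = 5.03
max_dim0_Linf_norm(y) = 2.95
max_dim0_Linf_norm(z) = 1.88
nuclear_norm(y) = 7.02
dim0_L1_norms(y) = [2.71, 4.3, 3.72]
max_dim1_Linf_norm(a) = 2.68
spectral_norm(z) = 2.54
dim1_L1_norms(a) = [6.61, 5.17]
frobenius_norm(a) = 5.06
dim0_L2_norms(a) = [1.78, 3.49, 3.21]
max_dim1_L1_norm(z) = 4.25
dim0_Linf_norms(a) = [1.58, 2.58, 2.68]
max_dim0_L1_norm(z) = 3.46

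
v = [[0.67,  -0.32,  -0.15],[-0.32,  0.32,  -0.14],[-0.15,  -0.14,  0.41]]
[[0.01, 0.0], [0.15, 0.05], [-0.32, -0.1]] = v@[[-0.46, -0.15], [-0.47, -0.15], [-1.12, -0.36]]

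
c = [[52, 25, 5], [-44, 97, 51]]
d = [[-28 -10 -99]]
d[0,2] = -99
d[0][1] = -10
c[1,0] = -44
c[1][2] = 51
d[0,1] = -10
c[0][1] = 25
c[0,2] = 5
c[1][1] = 97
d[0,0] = -28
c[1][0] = -44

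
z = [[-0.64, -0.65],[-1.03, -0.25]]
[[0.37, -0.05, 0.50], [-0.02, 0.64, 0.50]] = z@[[0.21, -0.84, -0.39],[-0.77, 0.9, -0.39]]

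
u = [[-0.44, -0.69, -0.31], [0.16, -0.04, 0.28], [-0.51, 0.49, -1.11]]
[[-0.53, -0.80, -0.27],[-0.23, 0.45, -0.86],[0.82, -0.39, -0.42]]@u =[[0.24, 0.27, 0.24], [0.61, -0.28, 1.15], [-0.21, -0.76, 0.1]]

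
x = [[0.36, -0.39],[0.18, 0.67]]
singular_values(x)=[0.78, 0.4]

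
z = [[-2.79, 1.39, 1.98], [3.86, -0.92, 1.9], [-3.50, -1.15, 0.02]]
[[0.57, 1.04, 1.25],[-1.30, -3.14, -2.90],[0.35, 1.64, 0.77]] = z@[[-0.19, -0.55, -0.42], [0.27, 0.24, 0.60], [-0.17, -0.42, -0.38]]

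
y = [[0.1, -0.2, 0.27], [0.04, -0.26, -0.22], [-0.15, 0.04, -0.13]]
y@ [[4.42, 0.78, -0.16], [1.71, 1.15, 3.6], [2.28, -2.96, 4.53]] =[[0.72, -0.95, 0.49], [-0.77, 0.38, -1.94], [-0.89, 0.31, -0.42]]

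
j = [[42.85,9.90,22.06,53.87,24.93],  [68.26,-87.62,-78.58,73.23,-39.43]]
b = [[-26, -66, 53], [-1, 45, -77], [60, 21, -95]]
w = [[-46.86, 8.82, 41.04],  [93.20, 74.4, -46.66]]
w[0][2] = 41.04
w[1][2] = -46.66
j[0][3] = 53.87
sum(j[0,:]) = 153.61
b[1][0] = -1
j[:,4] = [24.93, -39.43]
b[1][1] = 45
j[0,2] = 22.06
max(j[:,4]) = 24.93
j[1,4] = -39.43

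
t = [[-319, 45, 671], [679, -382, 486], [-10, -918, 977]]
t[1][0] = 679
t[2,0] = -10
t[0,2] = 671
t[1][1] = -382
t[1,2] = 486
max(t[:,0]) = 679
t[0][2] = 671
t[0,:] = [-319, 45, 671]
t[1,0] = 679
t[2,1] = -918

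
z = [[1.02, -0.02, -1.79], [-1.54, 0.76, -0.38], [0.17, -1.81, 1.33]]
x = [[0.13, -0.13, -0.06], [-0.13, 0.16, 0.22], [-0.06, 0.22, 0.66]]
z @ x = [[0.24, -0.53, -1.25], [-0.28, 0.24, 0.01], [0.18, -0.02, 0.47]]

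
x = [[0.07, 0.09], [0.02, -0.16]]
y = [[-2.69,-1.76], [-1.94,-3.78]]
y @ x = [[-0.22, 0.04], [-0.21, 0.43]]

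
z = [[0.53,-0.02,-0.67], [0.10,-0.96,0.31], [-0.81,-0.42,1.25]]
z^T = [[0.53, 0.10, -0.81],  [-0.02, -0.96, -0.42],  [-0.67, 0.31, 1.25]]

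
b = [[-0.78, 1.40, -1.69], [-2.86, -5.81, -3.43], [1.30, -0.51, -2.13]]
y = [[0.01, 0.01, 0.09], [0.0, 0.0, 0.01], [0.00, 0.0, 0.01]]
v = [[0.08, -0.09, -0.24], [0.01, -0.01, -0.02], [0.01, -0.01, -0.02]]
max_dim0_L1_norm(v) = 0.28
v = y @ b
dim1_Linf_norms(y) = [0.09, 0.01, 0.01]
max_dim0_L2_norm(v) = 0.24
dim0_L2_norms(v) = [0.08, 0.09, 0.24]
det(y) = 0.00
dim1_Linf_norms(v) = [0.24, 0.02, 0.02]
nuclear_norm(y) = 0.09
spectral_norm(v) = 0.27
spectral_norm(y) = 0.09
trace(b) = -8.72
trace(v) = 0.05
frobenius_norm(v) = 0.27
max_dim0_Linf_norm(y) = 0.09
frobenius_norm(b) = 8.10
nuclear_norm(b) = 12.01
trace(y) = 0.02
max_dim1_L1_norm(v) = 0.41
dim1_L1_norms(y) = [0.11, 0.01, 0.01]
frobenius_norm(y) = 0.09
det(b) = -38.29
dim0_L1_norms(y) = [0.01, 0.01, 0.11]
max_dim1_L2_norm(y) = 0.09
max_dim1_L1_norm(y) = 0.11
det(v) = 0.00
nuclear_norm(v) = 0.28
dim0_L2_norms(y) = [0.01, 0.01, 0.09]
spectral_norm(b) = 7.39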